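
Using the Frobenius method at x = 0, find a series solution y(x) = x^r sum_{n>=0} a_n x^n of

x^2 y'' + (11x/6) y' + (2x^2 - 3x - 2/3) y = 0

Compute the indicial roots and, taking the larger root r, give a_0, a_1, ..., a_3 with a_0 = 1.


Write in Frobenius form y'' + (p(x)/x) y' + (q(x)/x^2) y = 0:
  p(x) = 11/6,  q(x) = 2x^2 - 3x - 2/3.
Indicial equation: r(r-1) + (11/6) r + (-2/3) = 0 -> roots r_1 = 1/2, r_2 = -4/3.
Take r = r_1 = 1/2. Let y(x) = x^r sum_{n>=0} a_n x^n with a_0 = 1.
Substitute y = x^r sum a_n x^n and match x^{r+n}. The recurrence is
  D(n) a_n - 3 a_{n-1} + 2 a_{n-2} = 0,  where D(n) = (r+n)(r+n-1) + (11/6)(r+n) + (-2/3).
  a_n = [3 a_{n-1} - 2 a_{n-2}] / D(n).
Since the indicial polynomial factors as (r - r_1)(r - r_2), D(n) = (r_1 + n - r_1)(r_1 + n - r_2) = n(n + 11/6).
Evaluating step by step (a_0 = 1):
  n = 1: D(1) = 1(1 + 11/6) = 17/6; numerator = 3(1) = 3; a_1 = (3)/(17/6) = 18/17
  n = 2: D(2) = 2(2 + 11/6) = 23/3; numerator = 3(18/17) - 2(1) = 20/17; a_2 = (20/17)/(23/3) = 60/391
  n = 3: D(3) = 3(3 + 11/6) = 29/2; numerator = 3(60/391) - 2(18/17) = -648/391; a_3 = (-648/391)/(29/2) = -1296/11339

r = 1/2; a_0 = 1; a_1 = 18/17; a_2 = 60/391; a_3 = -1296/11339


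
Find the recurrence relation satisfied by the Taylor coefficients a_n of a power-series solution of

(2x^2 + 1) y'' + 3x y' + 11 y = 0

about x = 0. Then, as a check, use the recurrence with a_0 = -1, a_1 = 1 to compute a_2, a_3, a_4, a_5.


Substitute y = sum_n a_n x^n.
(1 + 2 x^2) y'' contributes (n+2)(n+1) a_{n+2} + 2 n(n-1) a_n at x^n.
3 x y'(x) contributes 3 n a_n at x^n.
11 y(x) contributes 11 a_n at x^n.
Matching x^n: (n+2)(n+1) a_{n+2} + (2 n(n-1) + 3 n + 11) a_n = 0.
Thus a_{n+2} = (-2 n(n-1) - 3 n - 11) / ((n+1)(n+2)) * a_n.

Check with a_0 = -1, a_1 = 1 (apply the recurrence for n = 0, 1, 2, 3): a_0 = -1, a_1 = 1, a_2 = 11/2, a_3 = -7/3, a_4 = -77/8, a_5 = 56/15.

a_(n+2) = (-2 n(n-1) - 3 n - 11) / ((n+1)(n+2)) * a_n; check: a_0 = -1, a_1 = 1, a_2 = 11/2, a_3 = -7/3, a_4 = -77/8, a_5 = 56/15


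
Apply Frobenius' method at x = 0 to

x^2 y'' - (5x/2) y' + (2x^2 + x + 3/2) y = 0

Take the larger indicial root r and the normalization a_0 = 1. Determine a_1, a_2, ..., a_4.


Write in Frobenius form y'' + (p(x)/x) y' + (q(x)/x^2) y = 0:
  p(x) = -5/2,  q(x) = 2x^2 + x + 3/2.
Indicial equation: r(r-1) + (-5/2) r + (3/2) = 0 -> roots r_1 = 3, r_2 = 1/2.
Take r = r_1 = 3. Let y(x) = x^r sum_{n>=0} a_n x^n with a_0 = 1.
Substitute y = x^r sum a_n x^n and match x^{r+n}. The recurrence is
  D(n) a_n + 1 a_{n-1} + 2 a_{n-2} = 0,  where D(n) = (r+n)(r+n-1) + (-5/2)(r+n) + (3/2).
  a_n = [-1 a_{n-1} - 2 a_{n-2}] / D(n).
Since the indicial polynomial factors as (r - r_1)(r - r_2), D(n) = (r_1 + n - r_1)(r_1 + n - r_2) = n(n + 5/2).
Evaluating step by step (a_0 = 1):
  n = 1: D(1) = 1(1 + 5/2) = 7/2; numerator = -1(1) = -1; a_1 = (-1)/(7/2) = -2/7
  n = 2: D(2) = 2(2 + 5/2) = 9; numerator = -1(-2/7) - 2(1) = -12/7; a_2 = (-12/7)/(9) = -4/21
  n = 3: D(3) = 3(3 + 5/2) = 33/2; numerator = -1(-4/21) - 2(-2/7) = 16/21; a_3 = (16/21)/(33/2) = 32/693
  n = 4: D(4) = 4(4 + 5/2) = 26; numerator = -1(32/693) - 2(-4/21) = 232/693; a_4 = (232/693)/(26) = 116/9009

r = 3; a_0 = 1; a_1 = -2/7; a_2 = -4/21; a_3 = 32/693; a_4 = 116/9009


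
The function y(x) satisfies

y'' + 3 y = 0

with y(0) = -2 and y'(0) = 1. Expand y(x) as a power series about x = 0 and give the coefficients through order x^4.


Ansatz: y(x) = sum_{n>=0} a_n x^n, so y'(x) = sum_{n>=1} n a_n x^(n-1) and y''(x) = sum_{n>=2} n(n-1) a_n x^(n-2).
Substitute into P(x) y'' + Q(x) y' + R(x) y = 0 with P(x) = 1, Q(x) = 0, R(x) = 3, and match powers of x.
Initial conditions: a_0 = -2, a_1 = 1.
Setting the coefficient of each power of x to zero and solving order by order (substituting the coefficients already found):
  x^0: 2 a_2 + 3 a_0 = 0  ->  2 a_2 = -3 a_0 = 6  ->  a_2 = 3
  x^1: 6 a_3 + 3 a_1 = 0  ->  6 a_3 = -3 a_1 = -3  ->  a_3 = -1/2
  x^2: 12 a_4 + 3 a_2 = 0  ->  12 a_4 = -3 a_2 = -9  ->  a_4 = -3/4
Truncated series: y(x) = -2 + x + 3 x^2 - (1/2) x^3 - (3/4) x^4 + O(x^5).

a_0 = -2; a_1 = 1; a_2 = 3; a_3 = -1/2; a_4 = -3/4


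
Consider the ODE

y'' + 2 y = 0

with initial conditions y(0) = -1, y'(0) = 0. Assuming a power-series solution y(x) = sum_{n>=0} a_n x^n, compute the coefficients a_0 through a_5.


Ansatz: y(x) = sum_{n>=0} a_n x^n, so y'(x) = sum_{n>=1} n a_n x^(n-1) and y''(x) = sum_{n>=2} n(n-1) a_n x^(n-2).
Substitute into P(x) y'' + Q(x) y' + R(x) y = 0 with P(x) = 1, Q(x) = 0, R(x) = 2, and match powers of x.
Initial conditions: a_0 = -1, a_1 = 0.
Setting the coefficient of each power of x to zero and solving order by order (substituting the coefficients already found):
  x^0: 2 a_2 + 2 a_0 = 0  ->  2 a_2 = -2 a_0 = 2  ->  a_2 = 1
  x^1: 6 a_3 + 2 a_1 = 0  ->  6 a_3 = -2 a_1 = 0  ->  a_3 = 0
  x^2: 12 a_4 + 2 a_2 = 0  ->  12 a_4 = -2 a_2 = -2  ->  a_4 = -1/6
  x^3: 20 a_5 + 2 a_3 = 0  ->  20 a_5 = -2 a_3 = 0  ->  a_5 = 0
Truncated series: y(x) = -1 + x^2 - (1/6) x^4 + O(x^6).

a_0 = -1; a_1 = 0; a_2 = 1; a_3 = 0; a_4 = -1/6; a_5 = 0


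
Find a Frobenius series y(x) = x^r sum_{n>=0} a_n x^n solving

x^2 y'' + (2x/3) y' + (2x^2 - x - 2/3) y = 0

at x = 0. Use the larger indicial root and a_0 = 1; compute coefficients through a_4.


Write in Frobenius form y'' + (p(x)/x) y' + (q(x)/x^2) y = 0:
  p(x) = 2/3,  q(x) = 2x^2 - x - 2/3.
Indicial equation: r(r-1) + (2/3) r + (-2/3) = 0 -> roots r_1 = 1, r_2 = -2/3.
Take r = r_1 = 1. Let y(x) = x^r sum_{n>=0} a_n x^n with a_0 = 1.
Substitute y = x^r sum a_n x^n and match x^{r+n}. The recurrence is
  D(n) a_n - 1 a_{n-1} + 2 a_{n-2} = 0,  where D(n) = (r+n)(r+n-1) + (2/3)(r+n) + (-2/3).
  a_n = [1 a_{n-1} - 2 a_{n-2}] / D(n).
Since the indicial polynomial factors as (r - r_1)(r - r_2), D(n) = (r_1 + n - r_1)(r_1 + n - r_2) = n(n + 5/3).
Evaluating step by step (a_0 = 1):
  n = 1: D(1) = 1(1 + 5/3) = 8/3; numerator = 1(1) = 1; a_1 = (1)/(8/3) = 3/8
  n = 2: D(2) = 2(2 + 5/3) = 22/3; numerator = 1(3/8) - 2(1) = -13/8; a_2 = (-13/8)/(22/3) = -39/176
  n = 3: D(3) = 3(3 + 5/3) = 14; numerator = 1(-39/176) - 2(3/8) = -171/176; a_3 = (-171/176)/(14) = -171/2464
  n = 4: D(4) = 4(4 + 5/3) = 68/3; numerator = 1(-171/2464) - 2(-39/176) = 921/2464; a_4 = (921/2464)/(68/3) = 2763/167552

r = 1; a_0 = 1; a_1 = 3/8; a_2 = -39/176; a_3 = -171/2464; a_4 = 2763/167552


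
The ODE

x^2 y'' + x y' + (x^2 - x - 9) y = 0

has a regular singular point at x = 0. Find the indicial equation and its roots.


Divide by x^2 to reach normal form y'' + P_1(x) y' + P_2(x) y = 0 with P_1(x) = 1/x and P_2(x) = 1 - 1/x - 9/x^2.
x = 0 is a singular point because the y'-coefficient 1/x has a pole at x = 0 and the y-coefficient 1 - 1/x - 9/x^2 has a pole at x = 0.
It is a regular singular point because x P_1(x) = p(x) = 1 and x^2 P_2(x) = q(x) = x^2 - x - 9 are polynomials, hence analytic at x = 0.
p(0) = 1,  q(0) = -9.
Indicial equation: r(r-1) + p(0) r + q(0) = 0, i.e. r^2 + (p(0) - 1) r + q(0) = 0, i.e. r^2 - 9 = 0.
Discriminant: (0)^2 - 4(-9) = 36, so r = (0 ± 6)/2.
Solving: r_1 = 3, r_2 = -3.

indicial: r^2 - 9 = 0; roots r_1 = 3, r_2 = -3


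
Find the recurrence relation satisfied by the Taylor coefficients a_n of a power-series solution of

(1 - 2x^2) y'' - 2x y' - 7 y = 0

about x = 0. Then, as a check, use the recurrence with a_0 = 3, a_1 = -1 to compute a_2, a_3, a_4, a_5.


Substitute y = sum_n a_n x^n.
(1 - 2 x^2) y'' contributes (n+2)(n+1) a_{n+2} - 2 n(n-1) a_n at x^n.
-2 x y'(x) contributes -2 n a_n at x^n.
-7 y(x) contributes -7 a_n at x^n.
Matching x^n: (n+2)(n+1) a_{n+2} + (-2 n(n-1) - 2 n - 7) a_n = 0.
Thus a_{n+2} = (2 n(n-1) + 2 n + 7) / ((n+1)(n+2)) * a_n.

Check with a_0 = 3, a_1 = -1 (apply the recurrence for n = 0, 1, 2, 3): a_0 = 3, a_1 = -1, a_2 = 21/2, a_3 = -3/2, a_4 = 105/8, a_5 = -15/8.

a_(n+2) = (2 n(n-1) + 2 n + 7) / ((n+1)(n+2)) * a_n; check: a_0 = 3, a_1 = -1, a_2 = 21/2, a_3 = -3/2, a_4 = 105/8, a_5 = -15/8


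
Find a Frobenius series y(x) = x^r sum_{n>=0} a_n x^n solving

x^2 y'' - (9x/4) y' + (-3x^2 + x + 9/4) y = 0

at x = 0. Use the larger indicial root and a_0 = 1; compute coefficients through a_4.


Write in Frobenius form y'' + (p(x)/x) y' + (q(x)/x^2) y = 0:
  p(x) = -9/4,  q(x) = -3x^2 + x + 9/4.
Indicial equation: r(r-1) + (-9/4) r + (9/4) = 0 -> roots r_1 = 9/4, r_2 = 1.
Take r = r_1 = 9/4. Let y(x) = x^r sum_{n>=0} a_n x^n with a_0 = 1.
Substitute y = x^r sum a_n x^n and match x^{r+n}. The recurrence is
  D(n) a_n + 1 a_{n-1} - 3 a_{n-2} = 0,  where D(n) = (r+n)(r+n-1) + (-9/4)(r+n) + (9/4).
  a_n = [-1 a_{n-1} + 3 a_{n-2}] / D(n).
Since the indicial polynomial factors as (r - r_1)(r - r_2), D(n) = (r_1 + n - r_1)(r_1 + n - r_2) = n(n + 5/4).
Evaluating step by step (a_0 = 1):
  n = 1: D(1) = 1(1 + 5/4) = 9/4; numerator = -1(1) = -1; a_1 = (-1)/(9/4) = -4/9
  n = 2: D(2) = 2(2 + 5/4) = 13/2; numerator = -1(-4/9) + 3(1) = 31/9; a_2 = (31/9)/(13/2) = 62/117
  n = 3: D(3) = 3(3 + 5/4) = 51/4; numerator = -1(62/117) + 3(-4/9) = -218/117; a_3 = (-218/117)/(51/4) = -872/5967
  n = 4: D(4) = 4(4 + 5/4) = 21; numerator = -1(-872/5967) + 3(62/117) = 10358/5967; a_4 = (10358/5967)/(21) = 10358/125307

r = 9/4; a_0 = 1; a_1 = -4/9; a_2 = 62/117; a_3 = -872/5967; a_4 = 10358/125307


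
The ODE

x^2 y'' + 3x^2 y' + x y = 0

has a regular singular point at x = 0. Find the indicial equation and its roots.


Divide by x^2 to reach normal form y'' + P_1(x) y' + P_2(x) y = 0 with P_1(x) = 3 and P_2(x) = 1/x.
x = 0 is a singular point because the y-coefficient 1/x has a pole at x = 0.
It is a regular singular point because x P_1(x) = p(x) = 3x and x^2 P_2(x) = q(x) = x are polynomials, hence analytic at x = 0.
p(0) = 0,  q(0) = 0.
Indicial equation: r(r-1) + p(0) r + q(0) = 0, i.e. r^2 + (p(0) - 1) r + q(0) = 0, i.e. r^2 - 1 r = 0.
Discriminant: (-1)^2 - 4(0) = 1, so r = (1 ± 1)/2.
Solving: r_1 = 1, r_2 = 0.

indicial: r^2 - 1 r = 0; roots r_1 = 1, r_2 = 0


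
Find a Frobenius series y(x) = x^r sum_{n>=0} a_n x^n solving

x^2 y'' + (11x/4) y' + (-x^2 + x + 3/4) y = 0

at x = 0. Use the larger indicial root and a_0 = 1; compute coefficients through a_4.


Write in Frobenius form y'' + (p(x)/x) y' + (q(x)/x^2) y = 0:
  p(x) = 11/4,  q(x) = -x^2 + x + 3/4.
Indicial equation: r(r-1) + (11/4) r + (3/4) = 0 -> roots r_1 = -3/4, r_2 = -1.
Take r = r_1 = -3/4. Let y(x) = x^r sum_{n>=0} a_n x^n with a_0 = 1.
Substitute y = x^r sum a_n x^n and match x^{r+n}. The recurrence is
  D(n) a_n + 1 a_{n-1} - 1 a_{n-2} = 0,  where D(n) = (r+n)(r+n-1) + (11/4)(r+n) + (3/4).
  a_n = [-1 a_{n-1} + 1 a_{n-2}] / D(n).
Since the indicial polynomial factors as (r - r_1)(r - r_2), D(n) = (r_1 + n - r_1)(r_1 + n - r_2) = n(n + 1/4).
Evaluating step by step (a_0 = 1):
  n = 1: D(1) = 1(1 + 1/4) = 5/4; numerator = -1(1) = -1; a_1 = (-1)/(5/4) = -4/5
  n = 2: D(2) = 2(2 + 1/4) = 9/2; numerator = -1(-4/5) + 1(1) = 9/5; a_2 = (9/5)/(9/2) = 2/5
  n = 3: D(3) = 3(3 + 1/4) = 39/4; numerator = -1(2/5) + 1(-4/5) = -6/5; a_3 = (-6/5)/(39/4) = -8/65
  n = 4: D(4) = 4(4 + 1/4) = 17; numerator = -1(-8/65) + 1(2/5) = 34/65; a_4 = (34/65)/(17) = 2/65

r = -3/4; a_0 = 1; a_1 = -4/5; a_2 = 2/5; a_3 = -8/65; a_4 = 2/65


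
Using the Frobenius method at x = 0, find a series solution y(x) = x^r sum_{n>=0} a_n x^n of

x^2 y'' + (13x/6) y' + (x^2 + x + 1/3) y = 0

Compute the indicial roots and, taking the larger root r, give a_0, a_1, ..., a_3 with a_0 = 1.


Write in Frobenius form y'' + (p(x)/x) y' + (q(x)/x^2) y = 0:
  p(x) = 13/6,  q(x) = x^2 + x + 1/3.
Indicial equation: r(r-1) + (13/6) r + (1/3) = 0 -> roots r_1 = -1/2, r_2 = -2/3.
Take r = r_1 = -1/2. Let y(x) = x^r sum_{n>=0} a_n x^n with a_0 = 1.
Substitute y = x^r sum a_n x^n and match x^{r+n}. The recurrence is
  D(n) a_n + 1 a_{n-1} + 1 a_{n-2} = 0,  where D(n) = (r+n)(r+n-1) + (13/6)(r+n) + (1/3).
  a_n = [-1 a_{n-1} - 1 a_{n-2}] / D(n).
Since the indicial polynomial factors as (r - r_1)(r - r_2), D(n) = (r_1 + n - r_1)(r_1 + n - r_2) = n(n + 1/6).
Evaluating step by step (a_0 = 1):
  n = 1: D(1) = 1(1 + 1/6) = 7/6; numerator = -1(1) = -1; a_1 = (-1)/(7/6) = -6/7
  n = 2: D(2) = 2(2 + 1/6) = 13/3; numerator = -1(-6/7) - 1(1) = -1/7; a_2 = (-1/7)/(13/3) = -3/91
  n = 3: D(3) = 3(3 + 1/6) = 19/2; numerator = -1(-3/91) - 1(-6/7) = 81/91; a_3 = (81/91)/(19/2) = 162/1729

r = -1/2; a_0 = 1; a_1 = -6/7; a_2 = -3/91; a_3 = 162/1729


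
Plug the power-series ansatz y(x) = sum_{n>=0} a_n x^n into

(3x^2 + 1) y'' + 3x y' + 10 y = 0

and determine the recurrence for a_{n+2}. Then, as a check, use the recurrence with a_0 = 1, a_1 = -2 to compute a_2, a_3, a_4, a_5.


Substitute y = sum_n a_n x^n.
(1 + 3 x^2) y'' contributes (n+2)(n+1) a_{n+2} + 3 n(n-1) a_n at x^n.
3 x y'(x) contributes 3 n a_n at x^n.
10 y(x) contributes 10 a_n at x^n.
Matching x^n: (n+2)(n+1) a_{n+2} + (3 n(n-1) + 3 n + 10) a_n = 0.
Thus a_{n+2} = (-3 n(n-1) - 3 n - 10) / ((n+1)(n+2)) * a_n.

Check with a_0 = 1, a_1 = -2 (apply the recurrence for n = 0, 1, 2, 3): a_0 = 1, a_1 = -2, a_2 = -5, a_3 = 13/3, a_4 = 55/6, a_5 = -481/60.

a_(n+2) = (-3 n(n-1) - 3 n - 10) / ((n+1)(n+2)) * a_n; check: a_0 = 1, a_1 = -2, a_2 = -5, a_3 = 13/3, a_4 = 55/6, a_5 = -481/60


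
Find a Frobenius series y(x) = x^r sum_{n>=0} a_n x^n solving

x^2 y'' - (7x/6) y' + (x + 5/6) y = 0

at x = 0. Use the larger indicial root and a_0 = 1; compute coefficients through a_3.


Write in Frobenius form y'' + (p(x)/x) y' + (q(x)/x^2) y = 0:
  p(x) = -7/6,  q(x) = x + 5/6.
Indicial equation: r(r-1) + (-7/6) r + (5/6) = 0 -> roots r_1 = 5/3, r_2 = 1/2.
Take r = r_1 = 5/3. Let y(x) = x^r sum_{n>=0} a_n x^n with a_0 = 1.
Substitute y = x^r sum a_n x^n and match x^{r+n}. The recurrence is
  D(n) a_n + 1 a_{n-1} = 0,  where D(n) = (r+n)(r+n-1) + (-7/6)(r+n) + (5/6).
  a_n = -1 / D(n) * a_{n-1}.
Since the indicial polynomial factors as (r - r_1)(r - r_2), D(n) = (r_1 + n - r_1)(r_1 + n - r_2) = n(n + 7/6).
Evaluating step by step (a_0 = 1):
  n = 1: D(1) = 1(1 + 7/6) = 13/6; numerator = -1(1) = -1; a_1 = (-1)/(13/6) = -6/13
  n = 2: D(2) = 2(2 + 7/6) = 19/3; numerator = -1(-6/13) = 6/13; a_2 = (6/13)/(19/3) = 18/247
  n = 3: D(3) = 3(3 + 7/6) = 25/2; numerator = -1(18/247) = -18/247; a_3 = (-18/247)/(25/2) = -36/6175

r = 5/3; a_0 = 1; a_1 = -6/13; a_2 = 18/247; a_3 = -36/6175


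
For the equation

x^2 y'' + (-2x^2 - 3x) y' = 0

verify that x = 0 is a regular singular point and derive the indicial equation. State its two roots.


Divide by x^2 to reach normal form y'' + P_1(x) y' + P_2(x) y = 0 with P_1(x) = -2 - 3/x and P_2(x) = 0.
x = 0 is a singular point because the y'-coefficient -2 - 3/x has a pole at x = 0.
It is a regular singular point because x P_1(x) = p(x) = -2x - 3 and x^2 P_2(x) = q(x) = 0 are polynomials, hence analytic at x = 0.
p(0) = -3,  q(0) = 0.
Indicial equation: r(r-1) + p(0) r + q(0) = 0, i.e. r^2 + (p(0) - 1) r + q(0) = 0, i.e. r^2 - 4 r = 0.
Discriminant: (-4)^2 - 4(0) = 16, so r = (4 ± 4)/2.
Solving: r_1 = 4, r_2 = 0.

indicial: r^2 - 4 r = 0; roots r_1 = 4, r_2 = 0


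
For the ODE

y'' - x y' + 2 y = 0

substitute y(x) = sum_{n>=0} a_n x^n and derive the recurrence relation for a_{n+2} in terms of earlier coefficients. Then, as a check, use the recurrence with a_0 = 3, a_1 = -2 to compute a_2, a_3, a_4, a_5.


Substitute y = sum_n a_n x^n.
y''(x) has coefficient (n+2)(n+1) a_{n+2} at x^n;
-x y'(x) has coefficient -n a_n at x^n (shift);
2 y(x) has coefficient 2 a_n at x^n.
Matching x^n: (n+2)(n+1) a_{n+2} + (-n + 2) a_n = 0.
Thus a_{n+2} = (n - 2) / ((n+1)(n+2)) * a_n.

Check with a_0 = 3, a_1 = -2 (apply the recurrence for n = 0, 1, 2, 3): a_0 = 3, a_1 = -2, a_2 = -3, a_3 = 1/3, a_4 = 0, a_5 = 1/60.

a_(n+2) = (n - 2) / ((n+1)(n+2)) * a_n; check: a_0 = 3, a_1 = -2, a_2 = -3, a_3 = 1/3, a_4 = 0, a_5 = 1/60


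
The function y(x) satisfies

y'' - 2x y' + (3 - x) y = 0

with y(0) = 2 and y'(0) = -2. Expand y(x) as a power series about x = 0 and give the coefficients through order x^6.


Ansatz: y(x) = sum_{n>=0} a_n x^n, so y'(x) = sum_{n>=1} n a_n x^(n-1) and y''(x) = sum_{n>=2} n(n-1) a_n x^(n-2).
Substitute into P(x) y'' + Q(x) y' + R(x) y = 0 with P(x) = 1, Q(x) = -2x, R(x) = 3 - x, and match powers of x.
Initial conditions: a_0 = 2, a_1 = -2.
Setting the coefficient of each power of x to zero and solving order by order (substituting the coefficients already found):
  x^0: 2 a_2 + 3 a_0 = 0  ->  2 a_2 = -3 a_0 = -6  ->  a_2 = -3
  x^1: 6 a_3 + a_1 - a_0 = 0  ->  6 a_3 = -a_1 + a_0 = 4  ->  a_3 = 2/3
  x^2: 12 a_4 - a_2 - a_1 = 0  ->  12 a_4 = a_2 + a_1 = -5  ->  a_4 = -5/12
  x^3: 20 a_5 - 3 a_3 - a_2 = 0  ->  20 a_5 = 3 a_3 + a_2 = -1  ->  a_5 = -1/20
  x^4: 30 a_6 - 5 a_4 - a_3 = 0  ->  30 a_6 = 5 a_4 + a_3 = -17/12  ->  a_6 = -17/360
Truncated series: y(x) = 2 - 2 x - 3 x^2 + (2/3) x^3 - (5/12) x^4 - (1/20) x^5 - (17/360) x^6 + O(x^7).

a_0 = 2; a_1 = -2; a_2 = -3; a_3 = 2/3; a_4 = -5/12; a_5 = -1/20; a_6 = -17/360


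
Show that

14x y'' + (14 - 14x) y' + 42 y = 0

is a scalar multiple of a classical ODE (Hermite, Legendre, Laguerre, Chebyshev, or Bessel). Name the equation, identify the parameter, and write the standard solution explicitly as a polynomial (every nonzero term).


All three coefficients share the factor 14; dividing through by 14 gives  x y'' + (1 - x) y' + 3 y = 0.
This matches the Laguerre equation x y'' + (1 - x) y' + n y = 0 with n = 3; the polynomial solution is L_3(x).
With y = sum_k a_k x^k, matching x^k gives (k+1)k a_{k+1} + (k+1) a_{k+1} - k a_k + n a_k = 0, i.e. (k+1)^2 a_{k+1} = (k - n) a_k = (k - 3) a_k. The right side vanishes at k = 3, so the series terminates at degree 3.
Standard normalization L_n(0) = 1 gives a_0 = 1. Work upward with a_{k+1} = (k - 3) a_k / (k+1)^2:
  a_1 = (0 - 3)(1) / 1^2 = -3/1 = -3
  a_2 = (1 - 3)(-3) / 2^2 = 6/4 = 3/2
  a_3 = (2 - 3)(3/2) / 3^2 = (-3/2)/9 = -1/6
Hence L_3(x) = -x^3/6 + 3 x^2/2 - 3 x + 1.

L_3(x); series = -x^3/6 + 3 x^2/2 - 3 x + 1


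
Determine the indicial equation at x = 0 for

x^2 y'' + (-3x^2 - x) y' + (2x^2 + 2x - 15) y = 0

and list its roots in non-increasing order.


Divide by x^2 to reach normal form y'' + P_1(x) y' + P_2(x) y = 0 with P_1(x) = -3 - 1/x and P_2(x) = 2 + 2/x - 15/x^2.
x = 0 is a singular point because the y'-coefficient -3 - 1/x has a pole at x = 0 and the y-coefficient 2 + 2/x - 15/x^2 has a pole at x = 0.
It is a regular singular point because x P_1(x) = p(x) = -3x - 1 and x^2 P_2(x) = q(x) = 2x^2 + 2x - 15 are polynomials, hence analytic at x = 0.
p(0) = -1,  q(0) = -15.
Indicial equation: r(r-1) + p(0) r + q(0) = 0, i.e. r^2 + (p(0) - 1) r + q(0) = 0, i.e. r^2 - 2 r - 15 = 0.
Discriminant: (-2)^2 - 4(-15) = 64, so r = (2 ± 8)/2.
Solving: r_1 = 5, r_2 = -3.

indicial: r^2 - 2 r - 15 = 0; roots r_1 = 5, r_2 = -3


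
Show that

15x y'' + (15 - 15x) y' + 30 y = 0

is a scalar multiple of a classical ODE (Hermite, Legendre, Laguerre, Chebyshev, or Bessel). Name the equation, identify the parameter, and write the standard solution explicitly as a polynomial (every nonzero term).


All three coefficients share the factor 15; dividing through by 15 gives  x y'' + (1 - x) y' + 2 y = 0.
This matches the Laguerre equation x y'' + (1 - x) y' + n y = 0 with n = 2; the polynomial solution is L_2(x).
With y = sum_k a_k x^k, matching x^k gives (k+1)k a_{k+1} + (k+1) a_{k+1} - k a_k + n a_k = 0, i.e. (k+1)^2 a_{k+1} = (k - n) a_k = (k - 2) a_k. The right side vanishes at k = 2, so the series terminates at degree 2.
Standard normalization L_n(0) = 1 gives a_0 = 1. Work upward with a_{k+1} = (k - 2) a_k / (k+1)^2:
  a_1 = (0 - 2)(1) / 1^2 = -2/1 = -2
  a_2 = (1 - 2)(-2) / 2^2 = 2/4 = 1/2
Hence L_2(x) = x^2/2 - 2 x + 1.

L_2(x); series = x^2/2 - 2 x + 1


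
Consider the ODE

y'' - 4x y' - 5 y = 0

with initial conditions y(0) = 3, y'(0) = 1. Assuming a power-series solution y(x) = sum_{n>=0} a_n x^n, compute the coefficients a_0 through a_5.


Ansatz: y(x) = sum_{n>=0} a_n x^n, so y'(x) = sum_{n>=1} n a_n x^(n-1) and y''(x) = sum_{n>=2} n(n-1) a_n x^(n-2).
Substitute into P(x) y'' + Q(x) y' + R(x) y = 0 with P(x) = 1, Q(x) = -4x, R(x) = -5, and match powers of x.
Initial conditions: a_0 = 3, a_1 = 1.
Setting the coefficient of each power of x to zero and solving order by order (substituting the coefficients already found):
  x^0: 2 a_2 - 5 a_0 = 0  ->  2 a_2 = 5 a_0 = 15  ->  a_2 = 15/2
  x^1: 6 a_3 - 9 a_1 = 0  ->  6 a_3 = 9 a_1 = 9  ->  a_3 = 3/2
  x^2: 12 a_4 - 13 a_2 = 0  ->  12 a_4 = 13 a_2 = 195/2  ->  a_4 = 65/8
  x^3: 20 a_5 - 17 a_3 = 0  ->  20 a_5 = 17 a_3 = 51/2  ->  a_5 = 51/40
Truncated series: y(x) = 3 + x + (15/2) x^2 + (3/2) x^3 + (65/8) x^4 + (51/40) x^5 + O(x^6).

a_0 = 3; a_1 = 1; a_2 = 15/2; a_3 = 3/2; a_4 = 65/8; a_5 = 51/40


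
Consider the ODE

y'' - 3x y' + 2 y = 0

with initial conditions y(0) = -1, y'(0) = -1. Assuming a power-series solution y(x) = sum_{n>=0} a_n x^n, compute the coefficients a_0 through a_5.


Ansatz: y(x) = sum_{n>=0} a_n x^n, so y'(x) = sum_{n>=1} n a_n x^(n-1) and y''(x) = sum_{n>=2} n(n-1) a_n x^(n-2).
Substitute into P(x) y'' + Q(x) y' + R(x) y = 0 with P(x) = 1, Q(x) = -3x, R(x) = 2, and match powers of x.
Initial conditions: a_0 = -1, a_1 = -1.
Setting the coefficient of each power of x to zero and solving order by order (substituting the coefficients already found):
  x^0: 2 a_2 + 2 a_0 = 0  ->  2 a_2 = -2 a_0 = 2  ->  a_2 = 1
  x^1: 6 a_3 - a_1 = 0  ->  6 a_3 = a_1 = -1  ->  a_3 = -1/6
  x^2: 12 a_4 - 4 a_2 = 0  ->  12 a_4 = 4 a_2 = 4  ->  a_4 = 1/3
  x^3: 20 a_5 - 7 a_3 = 0  ->  20 a_5 = 7 a_3 = -7/6  ->  a_5 = -7/120
Truncated series: y(x) = -1 - x + x^2 - (1/6) x^3 + (1/3) x^4 - (7/120) x^5 + O(x^6).

a_0 = -1; a_1 = -1; a_2 = 1; a_3 = -1/6; a_4 = 1/3; a_5 = -7/120


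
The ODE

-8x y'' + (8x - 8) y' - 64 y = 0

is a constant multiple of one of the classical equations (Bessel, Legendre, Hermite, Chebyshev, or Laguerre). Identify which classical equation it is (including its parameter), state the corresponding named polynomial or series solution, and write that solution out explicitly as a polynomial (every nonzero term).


All three coefficients share the factor -8; dividing through by -8 gives  x y'' + (1 - x) y' + 8 y = 0.
This matches the Laguerre equation x y'' + (1 - x) y' + n y = 0 with n = 8; the polynomial solution is L_8(x).
With y = sum_k a_k x^k, matching x^k gives (k+1)k a_{k+1} + (k+1) a_{k+1} - k a_k + n a_k = 0, i.e. (k+1)^2 a_{k+1} = (k - n) a_k = (k - 8) a_k. The right side vanishes at k = 8, so the series terminates at degree 8.
Standard normalization L_n(0) = 1 gives a_0 = 1. Work upward with a_{k+1} = (k - 8) a_k / (k+1)^2:
  a_1 = (0 - 8)(1) / 1^2 = -8/1 = -8
  a_2 = (1 - 8)(-8) / 2^2 = 56/4 = 14
  a_3 = (2 - 8)(14) / 3^2 = -84/9 = -28/3
  a_4 = (3 - 8)(-28/3) / 4^2 = (140/3)/16 = 35/12
  a_5 = (4 - 8)(35/12) / 5^2 = (-35/3)/25 = -7/15
  a_6 = (5 - 8)(-7/15) / 6^2 = (7/5)/36 = 7/180
  a_7 = (6 - 8)(7/180) / 7^2 = (-7/90)/49 = -1/630
  a_8 = (7 - 8)(-1/630) / 8^2 = (1/630)/64 = 1/40320
Hence L_8(x) = x^8/40320 - x^7/630 + 7 x^6/180 - 7 x^5/15 + 35 x^4/12 - 28 x^3/3 + 14 x^2 - 8 x + 1.

L_8(x); series = x^8/40320 - x^7/630 + 7 x^6/180 - 7 x^5/15 + 35 x^4/12 - 28 x^3/3 + 14 x^2 - 8 x + 1


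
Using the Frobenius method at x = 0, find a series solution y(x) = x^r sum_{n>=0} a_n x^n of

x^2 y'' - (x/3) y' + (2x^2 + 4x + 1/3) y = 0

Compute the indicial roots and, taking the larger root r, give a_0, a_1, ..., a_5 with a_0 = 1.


Write in Frobenius form y'' + (p(x)/x) y' + (q(x)/x^2) y = 0:
  p(x) = -1/3,  q(x) = 2x^2 + 4x + 1/3.
Indicial equation: r(r-1) + (-1/3) r + (1/3) = 0 -> roots r_1 = 1, r_2 = 1/3.
Take r = r_1 = 1. Let y(x) = x^r sum_{n>=0} a_n x^n with a_0 = 1.
Substitute y = x^r sum a_n x^n and match x^{r+n}. The recurrence is
  D(n) a_n + 4 a_{n-1} + 2 a_{n-2} = 0,  where D(n) = (r+n)(r+n-1) + (-1/3)(r+n) + (1/3).
  a_n = [-4 a_{n-1} - 2 a_{n-2}] / D(n).
Since the indicial polynomial factors as (r - r_1)(r - r_2), D(n) = (r_1 + n - r_1)(r_1 + n - r_2) = n(n + 2/3).
Evaluating step by step (a_0 = 1):
  n = 1: D(1) = 1(1 + 2/3) = 5/3; numerator = -4(1) = -4; a_1 = (-4)/(5/3) = -12/5
  n = 2: D(2) = 2(2 + 2/3) = 16/3; numerator = -4(-12/5) - 2(1) = 38/5; a_2 = (38/5)/(16/3) = 57/40
  n = 3: D(3) = 3(3 + 2/3) = 11; numerator = -4(57/40) - 2(-12/5) = -9/10; a_3 = (-9/10)/(11) = -9/110
  n = 4: D(4) = 4(4 + 2/3) = 56/3; numerator = -4(-9/110) - 2(57/40) = -111/44; a_4 = (-111/44)/(56/3) = -333/2464
  n = 5: D(5) = 5(5 + 2/3) = 85/3; numerator = -4(-333/2464) - 2(-9/110) = 2169/3080; a_5 = (2169/3080)/(85/3) = 6507/261800

r = 1; a_0 = 1; a_1 = -12/5; a_2 = 57/40; a_3 = -9/110; a_4 = -333/2464; a_5 = 6507/261800


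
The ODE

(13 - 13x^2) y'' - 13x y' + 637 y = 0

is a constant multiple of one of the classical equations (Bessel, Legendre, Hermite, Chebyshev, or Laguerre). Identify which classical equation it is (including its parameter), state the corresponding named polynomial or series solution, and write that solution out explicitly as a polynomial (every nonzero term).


All three coefficients share the factor 13; dividing through by 13 gives  (1 - x^2) y'' - x y' + 49 y = 0.
This matches the Chebyshev equation (1 - x^2) y'' - x y' + n^2 y = 0 (note the -x y' term, not -2x y') with n^2 = 49, so n = 7; the polynomial solution is T_7(x).
With y = sum_k a_k x^k, matching x^k gives (k+2)(k+1) a_{k+2} = (k^2 - n^2) a_k = (k - 7)(k + 7) a_k. The right side vanishes at k = 7, so the series with the parity of 7 terminates at degree 7.
Standard normalization: leading coefficient of T_n is 2^(n-1), so a_7 = 2^6 = 64. Work downward with a_k = (k+1)(k+2) a_{k+2} / ((k - 7)(k + 7)):
  a_5 = (6)(7)(64) / ((5 - 7)(5 + 7)) = 2688/(-24) = -112
  a_3 = (4)(5)(-112) / ((3 - 7)(3 + 7)) = -2240/(-40) = 56
  a_1 = (2)(3)(56) / ((1 - 7)(1 + 7)) = 336/(-48) = -7
Hence T_7(x) = 64 x^7 - 112 x^5 + 56 x^3 - 7 x.

T_7(x); series = 64 x^7 - 112 x^5 + 56 x^3 - 7 x


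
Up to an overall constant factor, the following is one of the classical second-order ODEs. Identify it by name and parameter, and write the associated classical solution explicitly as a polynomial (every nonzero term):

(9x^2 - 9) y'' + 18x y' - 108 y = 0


All three coefficients share the factor -9; dividing through by -9 gives  (1 - x^2) y'' - 2x y' + 12 y = 0.
This matches the Legendre equation (1 - x^2) y'' - 2x y' + n(n+1) y = 0 (note the -2x y' term) with n(n+1) = 12, so n = 3; the polynomial solution is P_3(x).
With y = sum_k a_k x^k, matching x^k gives (k+2)(k+1) a_{k+2} = [k(k+1) - n(n+1)] a_k = (k - 3)(k + 4) a_k. The right side vanishes at k = 3, so the series with the parity of 3 terminates at degree 3.
Standard normalization (P_n(1) = 1): leading coefficient (2n)!/(2^n (n!)^2) = 720/(8*36) = 5/2, so a_3 = 5/2. Work downward with a_k = (k+1)(k+2) a_{k+2} / ((k - 3)(k + 4)):
  a_1 = (2)(3)(5/2) / ((1 - 3)(1 + 4)) = 15/(-10) = -3/2
Hence P_3(x) = 5 x^3/2 - 3 x/2.

P_3(x); series = 5 x^3/2 - 3 x/2


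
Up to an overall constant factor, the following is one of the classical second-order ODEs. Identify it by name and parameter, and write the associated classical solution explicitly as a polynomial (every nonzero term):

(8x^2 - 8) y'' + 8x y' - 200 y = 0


All three coefficients share the factor -8; dividing through by -8 gives  (1 - x^2) y'' - x y' + 25 y = 0.
This matches the Chebyshev equation (1 - x^2) y'' - x y' + n^2 y = 0 (note the -x y' term, not -2x y') with n^2 = 25, so n = 5; the polynomial solution is T_5(x).
With y = sum_k a_k x^k, matching x^k gives (k+2)(k+1) a_{k+2} = (k^2 - n^2) a_k = (k - 5)(k + 5) a_k. The right side vanishes at k = 5, so the series with the parity of 5 terminates at degree 5.
Standard normalization: leading coefficient of T_n is 2^(n-1), so a_5 = 2^4 = 16. Work downward with a_k = (k+1)(k+2) a_{k+2} / ((k - 5)(k + 5)):
  a_3 = (4)(5)(16) / ((3 - 5)(3 + 5)) = 320/(-16) = -20
  a_1 = (2)(3)(-20) / ((1 - 5)(1 + 5)) = -120/(-24) = 5
Hence T_5(x) = 16 x^5 - 20 x^3 + 5 x.

T_5(x); series = 16 x^5 - 20 x^3 + 5 x


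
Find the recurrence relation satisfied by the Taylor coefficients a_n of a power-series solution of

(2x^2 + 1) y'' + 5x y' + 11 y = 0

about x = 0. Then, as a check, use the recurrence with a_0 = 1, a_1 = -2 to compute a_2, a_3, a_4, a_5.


Substitute y = sum_n a_n x^n.
(1 + 2 x^2) y'' contributes (n+2)(n+1) a_{n+2} + 2 n(n-1) a_n at x^n.
5 x y'(x) contributes 5 n a_n at x^n.
11 y(x) contributes 11 a_n at x^n.
Matching x^n: (n+2)(n+1) a_{n+2} + (2 n(n-1) + 5 n + 11) a_n = 0.
Thus a_{n+2} = (-2 n(n-1) - 5 n - 11) / ((n+1)(n+2)) * a_n.

Check with a_0 = 1, a_1 = -2 (apply the recurrence for n = 0, 1, 2, 3): a_0 = 1, a_1 = -2, a_2 = -11/2, a_3 = 16/3, a_4 = 275/24, a_5 = -152/15.

a_(n+2) = (-2 n(n-1) - 5 n - 11) / ((n+1)(n+2)) * a_n; check: a_0 = 1, a_1 = -2, a_2 = -11/2, a_3 = 16/3, a_4 = 275/24, a_5 = -152/15


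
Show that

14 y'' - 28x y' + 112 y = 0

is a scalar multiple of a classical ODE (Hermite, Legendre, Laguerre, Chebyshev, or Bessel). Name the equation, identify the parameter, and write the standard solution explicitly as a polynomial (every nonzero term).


All three coefficients share the factor 14; dividing through by 14 gives  y'' - 2x y' + 8 y = 0.
This matches the Hermite equation y'' - 2x y' + 2n y = 0 with 2n = 8, so n = 4; the polynomial solution is H_4(x).
With y = sum_k a_k x^k, matching x^k gives (k+2)(k+1) a_{k+2} = 2(k - n) a_k = 2(k - 4) a_k. The right side vanishes at k = 4, so the series with the parity of 4 terminates at degree 4.
Standard normalization: leading coefficient of H_n is 2^n, so a_4 = 2^4 = 16. Work downward with a_k = (k+1)(k+2) a_{k+2} / (2(k - n)):
  a_2 = (3)(4)(16) / (2(2 - 4)) = 192/(-4) = -48
  a_0 = (1)(2)(-48) / (2(0 - 4)) = -96/(-8) = 12
Hence H_4(x) = 16 x^4 - 48 x^2 + 12.

H_4(x); series = 16 x^4 - 48 x^2 + 12


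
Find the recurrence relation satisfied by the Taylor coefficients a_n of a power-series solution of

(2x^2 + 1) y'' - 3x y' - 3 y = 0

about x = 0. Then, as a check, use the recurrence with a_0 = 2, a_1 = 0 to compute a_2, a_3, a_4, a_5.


Substitute y = sum_n a_n x^n.
(1 + 2 x^2) y'' contributes (n+2)(n+1) a_{n+2} + 2 n(n-1) a_n at x^n.
-3 x y'(x) contributes -3 n a_n at x^n.
-3 y(x) contributes -3 a_n at x^n.
Matching x^n: (n+2)(n+1) a_{n+2} + (2 n(n-1) - 3 n - 3) a_n = 0.
Thus a_{n+2} = (-2 n(n-1) + 3 n + 3) / ((n+1)(n+2)) * a_n.

Check with a_0 = 2, a_1 = 0 (apply the recurrence for n = 0, 1, 2, 3): a_0 = 2, a_1 = 0, a_2 = 3, a_3 = 0, a_4 = 5/4, a_5 = 0.

a_(n+2) = (-2 n(n-1) + 3 n + 3) / ((n+1)(n+2)) * a_n; check: a_0 = 2, a_1 = 0, a_2 = 3, a_3 = 0, a_4 = 5/4, a_5 = 0


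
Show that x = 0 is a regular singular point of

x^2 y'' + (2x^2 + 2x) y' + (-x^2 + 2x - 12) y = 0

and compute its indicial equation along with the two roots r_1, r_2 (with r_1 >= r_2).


Divide by x^2 to reach normal form y'' + P_1(x) y' + P_2(x) y = 0 with P_1(x) = 2 + 2/x and P_2(x) = -1 + 2/x - 12/x^2.
x = 0 is a singular point because the y'-coefficient 2 + 2/x has a pole at x = 0 and the y-coefficient -1 + 2/x - 12/x^2 has a pole at x = 0.
It is a regular singular point because x P_1(x) = p(x) = 2x + 2 and x^2 P_2(x) = q(x) = -x^2 + 2x - 12 are polynomials, hence analytic at x = 0.
p(0) = 2,  q(0) = -12.
Indicial equation: r(r-1) + p(0) r + q(0) = 0, i.e. r^2 + (p(0) - 1) r + q(0) = 0, i.e. r^2 + 1 r - 12 = 0.
Discriminant: (1)^2 - 4(-12) = 49, so r = (-1 ± 7)/2.
Solving: r_1 = 3, r_2 = -4.

indicial: r^2 + 1 r - 12 = 0; roots r_1 = 3, r_2 = -4


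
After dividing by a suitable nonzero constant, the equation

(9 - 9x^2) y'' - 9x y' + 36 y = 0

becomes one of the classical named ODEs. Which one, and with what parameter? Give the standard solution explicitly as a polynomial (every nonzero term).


All three coefficients share the factor 9; dividing through by 9 gives  (1 - x^2) y'' - x y' + 4 y = 0.
This matches the Chebyshev equation (1 - x^2) y'' - x y' + n^2 y = 0 (note the -x y' term, not -2x y') with n^2 = 4, so n = 2; the polynomial solution is T_2(x).
With y = sum_k a_k x^k, matching x^k gives (k+2)(k+1) a_{k+2} = (k^2 - n^2) a_k = (k - 2)(k + 2) a_k. The right side vanishes at k = 2, so the series with the parity of 2 terminates at degree 2.
Standard normalization: leading coefficient of T_n is 2^(n-1), so a_2 = 2^1 = 2. Work downward with a_k = (k+1)(k+2) a_{k+2} / ((k - 2)(k + 2)):
  a_0 = (1)(2)(2) / ((0 - 2)(0 + 2)) = 4/(-4) = -1
Hence T_2(x) = 2 x^2 - 1.

T_2(x); series = 2 x^2 - 1


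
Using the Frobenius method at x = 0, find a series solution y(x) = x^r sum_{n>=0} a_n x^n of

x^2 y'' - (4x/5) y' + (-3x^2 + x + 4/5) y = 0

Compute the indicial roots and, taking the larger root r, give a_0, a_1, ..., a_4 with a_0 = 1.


Write in Frobenius form y'' + (p(x)/x) y' + (q(x)/x^2) y = 0:
  p(x) = -4/5,  q(x) = -3x^2 + x + 4/5.
Indicial equation: r(r-1) + (-4/5) r + (4/5) = 0 -> roots r_1 = 1, r_2 = 4/5.
Take r = r_1 = 1. Let y(x) = x^r sum_{n>=0} a_n x^n with a_0 = 1.
Substitute y = x^r sum a_n x^n and match x^{r+n}. The recurrence is
  D(n) a_n + 1 a_{n-1} - 3 a_{n-2} = 0,  where D(n) = (r+n)(r+n-1) + (-4/5)(r+n) + (4/5).
  a_n = [-1 a_{n-1} + 3 a_{n-2}] / D(n).
Since the indicial polynomial factors as (r - r_1)(r - r_2), D(n) = (r_1 + n - r_1)(r_1 + n - r_2) = n(n + 1/5).
Evaluating step by step (a_0 = 1):
  n = 1: D(1) = 1(1 + 1/5) = 6/5; numerator = -1(1) = -1; a_1 = (-1)/(6/5) = -5/6
  n = 2: D(2) = 2(2 + 1/5) = 22/5; numerator = -1(-5/6) + 3(1) = 23/6; a_2 = (23/6)/(22/5) = 115/132
  n = 3: D(3) = 3(3 + 1/5) = 48/5; numerator = -1(115/132) + 3(-5/6) = -445/132; a_3 = (-445/132)/(48/5) = -2225/6336
  n = 4: D(4) = 4(4 + 1/5) = 84/5; numerator = -1(-2225/6336) + 3(115/132) = 18785/6336; a_4 = (18785/6336)/(84/5) = 93925/532224

r = 1; a_0 = 1; a_1 = -5/6; a_2 = 115/132; a_3 = -2225/6336; a_4 = 93925/532224


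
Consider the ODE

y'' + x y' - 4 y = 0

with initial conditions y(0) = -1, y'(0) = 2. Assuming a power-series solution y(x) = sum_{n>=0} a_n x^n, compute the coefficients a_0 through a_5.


Ansatz: y(x) = sum_{n>=0} a_n x^n, so y'(x) = sum_{n>=1} n a_n x^(n-1) and y''(x) = sum_{n>=2} n(n-1) a_n x^(n-2).
Substitute into P(x) y'' + Q(x) y' + R(x) y = 0 with P(x) = 1, Q(x) = x, R(x) = -4, and match powers of x.
Initial conditions: a_0 = -1, a_1 = 2.
Setting the coefficient of each power of x to zero and solving order by order (substituting the coefficients already found):
  x^0: 2 a_2 - 4 a_0 = 0  ->  2 a_2 = 4 a_0 = -4  ->  a_2 = -2
  x^1: 6 a_3 - 3 a_1 = 0  ->  6 a_3 = 3 a_1 = 6  ->  a_3 = 1
  x^2: 12 a_4 - 2 a_2 = 0  ->  12 a_4 = 2 a_2 = -4  ->  a_4 = -1/3
  x^3: 20 a_5 - a_3 = 0  ->  20 a_5 = a_3 = 1  ->  a_5 = 1/20
Truncated series: y(x) = -1 + 2 x - 2 x^2 + x^3 - (1/3) x^4 + (1/20) x^5 + O(x^6).

a_0 = -1; a_1 = 2; a_2 = -2; a_3 = 1; a_4 = -1/3; a_5 = 1/20


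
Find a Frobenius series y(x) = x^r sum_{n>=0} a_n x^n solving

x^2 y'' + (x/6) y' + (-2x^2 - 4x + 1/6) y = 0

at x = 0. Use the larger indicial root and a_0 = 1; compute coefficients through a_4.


Write in Frobenius form y'' + (p(x)/x) y' + (q(x)/x^2) y = 0:
  p(x) = 1/6,  q(x) = -2x^2 - 4x + 1/6.
Indicial equation: r(r-1) + (1/6) r + (1/6) = 0 -> roots r_1 = 1/2, r_2 = 1/3.
Take r = r_1 = 1/2. Let y(x) = x^r sum_{n>=0} a_n x^n with a_0 = 1.
Substitute y = x^r sum a_n x^n and match x^{r+n}. The recurrence is
  D(n) a_n - 4 a_{n-1} - 2 a_{n-2} = 0,  where D(n) = (r+n)(r+n-1) + (1/6)(r+n) + (1/6).
  a_n = [4 a_{n-1} + 2 a_{n-2}] / D(n).
Since the indicial polynomial factors as (r - r_1)(r - r_2), D(n) = (r_1 + n - r_1)(r_1 + n - r_2) = n(n + 1/6).
Evaluating step by step (a_0 = 1):
  n = 1: D(1) = 1(1 + 1/6) = 7/6; numerator = 4(1) = 4; a_1 = (4)/(7/6) = 24/7
  n = 2: D(2) = 2(2 + 1/6) = 13/3; numerator = 4(24/7) + 2(1) = 110/7; a_2 = (110/7)/(13/3) = 330/91
  n = 3: D(3) = 3(3 + 1/6) = 19/2; numerator = 4(330/91) + 2(24/7) = 1944/91; a_3 = (1944/91)/(19/2) = 3888/1729
  n = 4: D(4) = 4(4 + 1/6) = 50/3; numerator = 4(3888/1729) + 2(330/91) = 28092/1729; a_4 = (28092/1729)/(50/3) = 42138/43225

r = 1/2; a_0 = 1; a_1 = 24/7; a_2 = 330/91; a_3 = 3888/1729; a_4 = 42138/43225


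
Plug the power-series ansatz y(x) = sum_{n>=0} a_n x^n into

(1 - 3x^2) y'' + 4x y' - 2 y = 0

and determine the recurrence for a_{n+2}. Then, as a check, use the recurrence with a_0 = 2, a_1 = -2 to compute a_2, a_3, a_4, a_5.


Substitute y = sum_n a_n x^n.
(1 - 3 x^2) y'' contributes (n+2)(n+1) a_{n+2} - 3 n(n-1) a_n at x^n.
4 x y'(x) contributes 4 n a_n at x^n.
-2 y(x) contributes -2 a_n at x^n.
Matching x^n: (n+2)(n+1) a_{n+2} + (-3 n(n-1) + 4 n - 2) a_n = 0.
Thus a_{n+2} = (3 n(n-1) - 4 n + 2) / ((n+1)(n+2)) * a_n.

Check with a_0 = 2, a_1 = -2 (apply the recurrence for n = 0, 1, 2, 3): a_0 = 2, a_1 = -2, a_2 = 2, a_3 = 2/3, a_4 = 0, a_5 = 4/15.

a_(n+2) = (3 n(n-1) - 4 n + 2) / ((n+1)(n+2)) * a_n; check: a_0 = 2, a_1 = -2, a_2 = 2, a_3 = 2/3, a_4 = 0, a_5 = 4/15


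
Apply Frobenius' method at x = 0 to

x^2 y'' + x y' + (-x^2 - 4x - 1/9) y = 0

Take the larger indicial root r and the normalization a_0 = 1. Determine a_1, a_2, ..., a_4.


Write in Frobenius form y'' + (p(x)/x) y' + (q(x)/x^2) y = 0:
  p(x) = 1,  q(x) = -x^2 - 4x - 1/9.
Indicial equation: r(r-1) + (1) r + (-1/9) = 0 -> roots r_1 = 1/3, r_2 = -1/3.
Take r = r_1 = 1/3. Let y(x) = x^r sum_{n>=0} a_n x^n with a_0 = 1.
Substitute y = x^r sum a_n x^n and match x^{r+n}. The recurrence is
  D(n) a_n - 4 a_{n-1} - 1 a_{n-2} = 0,  where D(n) = (r+n)(r+n-1) + (1)(r+n) + (-1/9).
  a_n = [4 a_{n-1} + 1 a_{n-2}] / D(n).
Since the indicial polynomial factors as (r - r_1)(r - r_2), D(n) = (r_1 + n - r_1)(r_1 + n - r_2) = n(n + 2/3).
Evaluating step by step (a_0 = 1):
  n = 1: D(1) = 1(1 + 2/3) = 5/3; numerator = 4(1) = 4; a_1 = (4)/(5/3) = 12/5
  n = 2: D(2) = 2(2 + 2/3) = 16/3; numerator = 4(12/5) + 1(1) = 53/5; a_2 = (53/5)/(16/3) = 159/80
  n = 3: D(3) = 3(3 + 2/3) = 11; numerator = 4(159/80) + 1(12/5) = 207/20; a_3 = (207/20)/(11) = 207/220
  n = 4: D(4) = 4(4 + 2/3) = 56/3; numerator = 4(207/220) + 1(159/80) = 5061/880; a_4 = (5061/880)/(56/3) = 2169/7040

r = 1/3; a_0 = 1; a_1 = 12/5; a_2 = 159/80; a_3 = 207/220; a_4 = 2169/7040


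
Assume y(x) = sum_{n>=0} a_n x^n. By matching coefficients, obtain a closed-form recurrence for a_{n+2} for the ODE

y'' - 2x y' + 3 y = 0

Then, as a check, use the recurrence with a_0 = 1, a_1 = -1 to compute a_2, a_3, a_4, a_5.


Substitute y = sum_n a_n x^n.
y''(x) has coefficient (n+2)(n+1) a_{n+2} at x^n;
-2 x y'(x) has coefficient -2 n a_n at x^n (shift);
3 y(x) has coefficient 3 a_n at x^n.
Matching x^n: (n+2)(n+1) a_{n+2} + (-2n + 3) a_n = 0.
Thus a_{n+2} = (2n - 3) / ((n+1)(n+2)) * a_n.

Check with a_0 = 1, a_1 = -1 (apply the recurrence for n = 0, 1, 2, 3): a_0 = 1, a_1 = -1, a_2 = -3/2, a_3 = 1/6, a_4 = -1/8, a_5 = 1/40.

a_(n+2) = (2n - 3) / ((n+1)(n+2)) * a_n; check: a_0 = 1, a_1 = -1, a_2 = -3/2, a_3 = 1/6, a_4 = -1/8, a_5 = 1/40


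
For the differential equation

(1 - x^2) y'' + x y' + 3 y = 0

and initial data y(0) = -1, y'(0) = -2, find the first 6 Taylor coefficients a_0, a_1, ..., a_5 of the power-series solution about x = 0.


Ansatz: y(x) = sum_{n>=0} a_n x^n, so y'(x) = sum_{n>=1} n a_n x^(n-1) and y''(x) = sum_{n>=2} n(n-1) a_n x^(n-2).
Substitute into P(x) y'' + Q(x) y' + R(x) y = 0 with P(x) = 1 - x^2, Q(x) = x, R(x) = 3, and match powers of x.
Initial conditions: a_0 = -1, a_1 = -2.
Setting the coefficient of each power of x to zero and solving order by order (substituting the coefficients already found):
  x^0: 2 a_2 + 3 a_0 = 0  ->  2 a_2 = -3 a_0 = 3  ->  a_2 = 3/2
  x^1: 6 a_3 + 4 a_1 = 0  ->  6 a_3 = -4 a_1 = 8  ->  a_3 = 4/3
  x^2: 12 a_4 + 3 a_2 = 0  ->  12 a_4 = -3 a_2 = -9/2  ->  a_4 = -3/8
  x^3: 20 a_5 = 0  ->  a_5 = 0
Truncated series: y(x) = -1 - 2 x + (3/2) x^2 + (4/3) x^3 - (3/8) x^4 + O(x^6).

a_0 = -1; a_1 = -2; a_2 = 3/2; a_3 = 4/3; a_4 = -3/8; a_5 = 0


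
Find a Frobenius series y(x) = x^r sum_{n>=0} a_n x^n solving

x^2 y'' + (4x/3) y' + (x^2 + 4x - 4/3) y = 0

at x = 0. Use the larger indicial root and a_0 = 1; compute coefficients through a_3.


Write in Frobenius form y'' + (p(x)/x) y' + (q(x)/x^2) y = 0:
  p(x) = 4/3,  q(x) = x^2 + 4x - 4/3.
Indicial equation: r(r-1) + (4/3) r + (-4/3) = 0 -> roots r_1 = 1, r_2 = -4/3.
Take r = r_1 = 1. Let y(x) = x^r sum_{n>=0} a_n x^n with a_0 = 1.
Substitute y = x^r sum a_n x^n and match x^{r+n}. The recurrence is
  D(n) a_n + 4 a_{n-1} + 1 a_{n-2} = 0,  where D(n) = (r+n)(r+n-1) + (4/3)(r+n) + (-4/3).
  a_n = [-4 a_{n-1} - 1 a_{n-2}] / D(n).
Since the indicial polynomial factors as (r - r_1)(r - r_2), D(n) = (r_1 + n - r_1)(r_1 + n - r_2) = n(n + 7/3).
Evaluating step by step (a_0 = 1):
  n = 1: D(1) = 1(1 + 7/3) = 10/3; numerator = -4(1) = -4; a_1 = (-4)/(10/3) = -6/5
  n = 2: D(2) = 2(2 + 7/3) = 26/3; numerator = -4(-6/5) - 1(1) = 19/5; a_2 = (19/5)/(26/3) = 57/130
  n = 3: D(3) = 3(3 + 7/3) = 16; numerator = -4(57/130) - 1(-6/5) = -36/65; a_3 = (-36/65)/(16) = -9/260

r = 1; a_0 = 1; a_1 = -6/5; a_2 = 57/130; a_3 = -9/260
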